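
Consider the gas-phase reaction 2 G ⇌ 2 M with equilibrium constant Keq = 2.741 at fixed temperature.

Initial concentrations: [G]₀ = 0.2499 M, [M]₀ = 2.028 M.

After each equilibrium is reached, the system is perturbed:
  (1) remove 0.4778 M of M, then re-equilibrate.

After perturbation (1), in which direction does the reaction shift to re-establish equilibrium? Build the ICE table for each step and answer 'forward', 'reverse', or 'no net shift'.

Direction: forward

Q₀ = 65.86 vs Keq = 2.741 ⇒ Q>K, reverse
Step 1:
                  G         M
  Initial    0.2499     2.028
  Change     0.6079   -0.6079
  Equil      0.8578      1.42
  solve Keq expr → x = -0.3039; check Q = 2.741
Then remove 0.4778 M of M.
Step 2:
                  G         M
  Initial    0.8578    0.9423
  Change    -0.1799    0.1799
  Equil      0.6779     1.122
  solve Keq expr → x = 0.08996; check Q = 2.741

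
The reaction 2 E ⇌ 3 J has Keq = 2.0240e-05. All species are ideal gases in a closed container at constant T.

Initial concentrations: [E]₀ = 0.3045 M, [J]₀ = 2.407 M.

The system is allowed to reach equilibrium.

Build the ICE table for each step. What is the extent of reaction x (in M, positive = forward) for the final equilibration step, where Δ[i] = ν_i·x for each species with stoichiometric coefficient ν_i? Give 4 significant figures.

Q₀ = 150.4 vs Keq = 2.0240e-05 ⇒ Q>K, reverse
Step 1:
                    E           J
  Initial      0.3045       2.407
  Change        1.577      -2.365
  Equil         1.881     0.04153
  solve Keq expr → x = -0.7885; check Q = 2.0240e-05

x = -0.7885 M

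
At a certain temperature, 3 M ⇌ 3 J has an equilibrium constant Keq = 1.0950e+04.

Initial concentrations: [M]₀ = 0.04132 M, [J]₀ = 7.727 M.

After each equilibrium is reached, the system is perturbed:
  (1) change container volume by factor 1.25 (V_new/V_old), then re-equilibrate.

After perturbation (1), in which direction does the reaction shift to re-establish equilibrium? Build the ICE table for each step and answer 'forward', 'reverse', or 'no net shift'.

Direction: no net shift

Q₀ = 6.5396e+06 vs Keq = 1.0950e+04 ⇒ Q>K, reverse
Step 1:
                   M          J
  I          0.04132      7.727
  C           0.2934    -0.2934
  E           0.3348      7.434
  solve Keq expr → x = -0.09781; check Q = 1.0950e+04
Then change container volume by factor 1.25 (V_new/V_old).
Step 2:
                   M          J
  I           0.2678      5.947
  C                0          0
  E           0.2678      5.947
  solve Keq expr → x = 0; check Q = 1.0950e+04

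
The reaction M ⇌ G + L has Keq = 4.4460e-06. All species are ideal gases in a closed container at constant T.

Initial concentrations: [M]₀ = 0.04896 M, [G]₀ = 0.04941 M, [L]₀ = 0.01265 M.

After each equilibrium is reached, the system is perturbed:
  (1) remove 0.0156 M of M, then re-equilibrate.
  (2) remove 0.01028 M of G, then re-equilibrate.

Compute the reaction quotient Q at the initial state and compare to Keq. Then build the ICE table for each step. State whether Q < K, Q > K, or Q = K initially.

Q₀ = 0.01277; Q > K (proceeds reverse)

Q₀ = 0.01277 vs Keq = 4.4460e-06 ⇒ Q>K, reverse
Step 1:
                   M          G          L
  Initial    0.04896    0.04941    0.01265
  Change     0.01264   -0.01264   -0.01264
  Equil       0.0616    0.03677 7.4491e-06
  solve Keq expr → x = -0.01264; check Q = 4.4460e-06
Then remove 0.0156 M of M.
Step 2:
                   M          G          L
  Initial      0.046    0.03677 7.4491e-06
  Change  1.8859e-06 -1.8859e-06 -1.8859e-06
  Equil        0.046    0.03677 5.5632e-06
  solve Keq expr → x = -1.8859e-06; check Q = 4.4460e-06
Then remove 0.01028 M of G.
Step 3:
                   M          G          L
  Initial      0.046    0.02649 5.5632e-06
  Change  -2.1583e-06 2.1583e-06 2.1583e-06
  Equil        0.046    0.02649 7.7215e-06
  solve Keq expr → x = 2.1583e-06; check Q = 4.4460e-06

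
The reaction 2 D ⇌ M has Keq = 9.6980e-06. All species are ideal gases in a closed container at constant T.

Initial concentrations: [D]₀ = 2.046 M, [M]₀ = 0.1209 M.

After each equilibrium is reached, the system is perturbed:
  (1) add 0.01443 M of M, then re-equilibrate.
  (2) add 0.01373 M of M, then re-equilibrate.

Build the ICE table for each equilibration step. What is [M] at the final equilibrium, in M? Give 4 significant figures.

[M]_eq = 5.3285e-05 M

Q₀ = 0.02888 vs Keq = 9.6980e-06 ⇒ Q>K, reverse
Step 1:
                    D           M
  I             2.046      0.1209
  C            0.2417     -0.1208
  E             2.288  5.0755e-05
  solve Keq expr → x = -0.1208; check Q = 9.6980e-06
Then add 0.01443 M of M.
Step 2:
                    D           M
  I             2.288     0.01448
  C           0.02886    -0.01443
  E             2.317  5.2044e-05
  solve Keq expr → x = -0.01443; check Q = 9.6980e-06
Then add 0.01373 M of M.
Step 3:
                    D           M
  I             2.317     0.01378
  C           0.02746    -0.01373
  E             2.344  5.3285e-05
  solve Keq expr → x = -0.01373; check Q = 9.6980e-06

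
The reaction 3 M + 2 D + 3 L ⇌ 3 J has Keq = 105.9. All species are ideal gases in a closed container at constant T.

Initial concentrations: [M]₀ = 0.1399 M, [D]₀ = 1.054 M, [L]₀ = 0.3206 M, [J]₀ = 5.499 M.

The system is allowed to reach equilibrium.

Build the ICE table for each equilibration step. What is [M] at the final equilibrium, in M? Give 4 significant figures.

[M]_eq = 0.7991 M

Q₀ = 1.6589e+06 vs Keq = 105.9 ⇒ Q>K, reverse
Step 1:
                   M          D          L          J
  init        0.1399      1.054     0.3206      5.499
  Δ           0.6592     0.4395     0.6592    -0.6592
  eq          0.7991      1.493     0.9798       4.84
  solve Keq expr → x = -0.2197; check Q = 105.9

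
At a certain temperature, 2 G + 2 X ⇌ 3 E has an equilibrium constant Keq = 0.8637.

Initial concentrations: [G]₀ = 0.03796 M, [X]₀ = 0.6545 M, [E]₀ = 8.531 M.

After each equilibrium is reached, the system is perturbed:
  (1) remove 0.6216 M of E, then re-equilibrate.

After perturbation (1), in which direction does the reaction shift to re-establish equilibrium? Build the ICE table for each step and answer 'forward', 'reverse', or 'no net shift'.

Q₀ = 1.0058e+06 vs Keq = 0.8637 ⇒ Q>K, reverse
Step 1:
                   G          X          E
  init       0.03796     0.6545      8.531
  Δ            2.791      2.791     -4.186
  eq           2.829      3.445      4.345
  solve Keq expr → x = -1.395; check Q = 0.8637
Then remove 0.6216 M of E.
Step 2:
                   G          X          E
  init         2.829      3.445      3.723
  Δ          -0.1857    -0.1857     0.2786
  eq           2.643      3.259      4.002
  solve Keq expr → x = 0.09287; check Q = 0.8637

Direction: forward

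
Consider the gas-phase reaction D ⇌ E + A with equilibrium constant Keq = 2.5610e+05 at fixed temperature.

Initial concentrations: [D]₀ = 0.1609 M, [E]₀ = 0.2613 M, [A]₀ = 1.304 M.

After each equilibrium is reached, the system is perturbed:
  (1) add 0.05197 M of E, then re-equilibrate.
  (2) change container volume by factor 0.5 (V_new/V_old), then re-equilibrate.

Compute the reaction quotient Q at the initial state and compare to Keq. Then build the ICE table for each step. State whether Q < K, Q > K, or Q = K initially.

Q₀ = 2.118; Q < K (proceeds forward)

Q₀ = 2.118 vs Keq = 2.5610e+05 ⇒ Q<K, forward
Step 1:
                  D         E         A
  I          0.1609    0.2613     1.304
  C         -0.1609    0.1609    0.1609
  E       2.4150e-06    0.4222     1.465
  solve Keq expr → x = 0.1609; check Q = 2.5610e+05
Then add 0.05197 M of E.
Step 2:
                  D         E         A
  I       2.4150e-06    0.4742     1.465
  C       2.9727e-07 -2.9727e-07 -2.9727e-07
  E       2.7122e-06    0.4742     1.465
  solve Keq expr → x = -2.9727e-07; check Q = 2.5610e+05
Then change container volume by factor 0.5 (V_new/V_old).
Step 3:
                  D         E         A
  I       5.4245e-06    0.9483      2.93
  C       5.4244e-06 -5.4244e-06 -5.4244e-06
  E       1.0849e-05    0.9483      2.93
  solve Keq expr → x = -5.4244e-06; check Q = 2.5610e+05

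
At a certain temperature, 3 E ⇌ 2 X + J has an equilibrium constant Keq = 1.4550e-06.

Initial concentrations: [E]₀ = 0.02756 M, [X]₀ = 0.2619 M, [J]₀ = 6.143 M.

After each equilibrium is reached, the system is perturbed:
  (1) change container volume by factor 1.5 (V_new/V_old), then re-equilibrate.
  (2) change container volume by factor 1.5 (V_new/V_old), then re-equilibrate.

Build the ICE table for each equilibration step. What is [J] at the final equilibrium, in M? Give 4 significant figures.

[J]_eq = 2.672 M

Q₀ = 2.0129e+04 vs Keq = 1.4550e-06 ⇒ Q>K, reverse
Step 1:
                    E           X           J
  I           0.02756      0.2619       6.143
  C            0.3926     -0.2618     -0.1309
  E            0.4202  1.3400e-04       6.012
  solve Keq expr → x = -0.1309; check Q = 1.4550e-06
Then change container volume by factor 1.5 (V_new/V_old).
Step 2:
                    E           X           J
  I            0.2801  8.9336e-05       4.008
  C                 0           0           0
  E            0.2801  8.9336e-05       4.008
  solve Keq expr → x = 0; check Q = 1.4550e-06
Then change container volume by factor 1.5 (V_new/V_old).
Step 3:
                    E           X           J
  I            0.1868  5.9557e-05       2.672
  C                 0           0           0
  E            0.1868  5.9557e-05       2.672
  solve Keq expr → x = 0; check Q = 1.4550e-06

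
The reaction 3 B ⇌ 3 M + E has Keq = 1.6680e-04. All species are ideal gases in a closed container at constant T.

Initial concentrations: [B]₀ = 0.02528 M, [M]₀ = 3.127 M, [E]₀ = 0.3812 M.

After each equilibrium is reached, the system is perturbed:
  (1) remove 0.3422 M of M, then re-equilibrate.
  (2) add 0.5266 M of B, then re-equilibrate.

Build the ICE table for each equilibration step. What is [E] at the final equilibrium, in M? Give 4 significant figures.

Q₀ = 7.2145e+05 vs Keq = 1.6680e-04 ⇒ Q>K, reverse
Step 1:
                   B          M          E
  I          0.02528      3.127     0.3812
  C            1.143     -1.143    -0.3812
  E            1.169      1.984 3.4127e-05
  solve Keq expr → x = -0.3812; check Q = 1.6680e-04
Then remove 0.3422 M of M.
Step 2:
                   B          M          E
  I            1.169      1.641 3.4127e-05
  C       -7.8253e-05 7.8253e-05 2.6084e-05
  E            1.169      1.641 6.0211e-05
  solve Keq expr → x = 2.6084e-05; check Q = 1.6680e-04
Then add 0.5266 M of B.
Step 3:
                   B          M          E
  I            1.695      1.641 6.0211e-05
  C       -3.6998e-04 3.6998e-04 1.2333e-04
  E            1.695      1.642 1.8354e-04
  solve Keq expr → x = 1.2333e-04; check Q = 1.6680e-04

[E]_eq = 1.8354e-04 M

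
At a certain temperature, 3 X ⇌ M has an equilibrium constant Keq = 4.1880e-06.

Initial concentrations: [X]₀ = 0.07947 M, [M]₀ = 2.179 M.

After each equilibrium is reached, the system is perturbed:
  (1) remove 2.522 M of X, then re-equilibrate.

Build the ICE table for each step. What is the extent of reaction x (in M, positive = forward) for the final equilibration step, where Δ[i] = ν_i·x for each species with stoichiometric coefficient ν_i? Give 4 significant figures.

Q₀ = 4342 vs Keq = 4.1880e-06 ⇒ Q>K, reverse
Step 1:
                    X           M
  init        0.07947       2.179
  Δ             6.533      -2.178
  eq            6.613    0.001211
  solve Keq expr → x = -2.178; check Q = 4.1880e-06
Then remove 2.522 M of X.
Step 2:
                    X           M
  init          4.091    0.001211
  Δ          0.002771 -9.2378e-04
  eq            4.094  2.8729e-04
  solve Keq expr → x = -9.2378e-04; check Q = 4.1880e-06

x = -9.2378e-04 M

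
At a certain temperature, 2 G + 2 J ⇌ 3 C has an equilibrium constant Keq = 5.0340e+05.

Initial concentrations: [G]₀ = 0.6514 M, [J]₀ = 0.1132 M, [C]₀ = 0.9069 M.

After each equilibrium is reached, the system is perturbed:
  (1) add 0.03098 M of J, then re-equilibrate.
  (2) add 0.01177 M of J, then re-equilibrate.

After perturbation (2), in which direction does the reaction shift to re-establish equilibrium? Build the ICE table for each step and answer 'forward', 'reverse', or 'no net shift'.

Direction: forward

Q₀ = 137.2 vs Keq = 5.0340e+05 ⇒ Q<K, forward
Step 1:
                    G           J           C
  Initial      0.6514      0.1132      0.9069
  Change      -0.1103     -0.1103      0.1655
  Equil        0.5411    0.002893       1.072
  solve Keq expr → x = 0.05515; check Q = 5.0340e+05
Then add 0.03098 M of J.
Step 2:
                    G           J           C
  Initial      0.5411     0.03387       1.072
  Change     -0.03061    -0.03061     0.04591
  Equil        0.5105    0.003265       1.118
  solve Keq expr → x = 0.0153; check Q = 5.0340e+05
Then add 0.01177 M of J.
Step 3:
                    G           J           C
  Initial      0.5105     0.01503       1.118
  Change     -0.01162    -0.01162     0.01742
  Equil        0.4989    0.003419       1.136
  solve Keq expr → x = 0.005808; check Q = 5.0340e+05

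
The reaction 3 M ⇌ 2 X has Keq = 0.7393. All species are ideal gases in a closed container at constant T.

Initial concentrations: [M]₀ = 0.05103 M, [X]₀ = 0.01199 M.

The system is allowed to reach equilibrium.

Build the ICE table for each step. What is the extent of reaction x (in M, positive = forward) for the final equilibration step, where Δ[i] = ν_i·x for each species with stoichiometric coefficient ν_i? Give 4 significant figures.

x = -7.2082e-04 M

Q₀ = 1.082 vs Keq = 0.7393 ⇒ Q>K, reverse
Step 1:
                    M           X
  init        0.05103     0.01199
  Δ          0.002162   -0.001442
  eq          0.05319     0.01055
  solve Keq expr → x = -7.2082e-04; check Q = 0.7393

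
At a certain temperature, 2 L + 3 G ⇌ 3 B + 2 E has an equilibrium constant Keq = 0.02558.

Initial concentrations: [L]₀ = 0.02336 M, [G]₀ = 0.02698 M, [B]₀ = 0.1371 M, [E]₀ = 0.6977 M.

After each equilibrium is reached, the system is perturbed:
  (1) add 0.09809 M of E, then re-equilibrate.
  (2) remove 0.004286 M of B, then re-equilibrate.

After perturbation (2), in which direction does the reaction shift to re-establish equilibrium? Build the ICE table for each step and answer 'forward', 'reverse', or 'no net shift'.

Direction: forward

Q₀ = 1.1705e+05 vs Keq = 0.02558 ⇒ Q>K, reverse
Step 1:
                    L           G           B           E
  Initial     0.02336     0.02698      0.1371      0.6977
  Change      0.08228      0.1234     -0.1234    -0.08228
  Equil        0.1056      0.1504     0.01369      0.6154
  solve Keq expr → x = -0.04114; check Q = 0.02558
Then add 0.09809 M of E.
Step 2:
                    L           G           B           E
  Initial      0.1056      0.1504     0.01369      0.7135
  Change   7.4963e-04    0.001124   -0.001124 -7.4963e-04
  Equil        0.1064      0.1515     0.01256      0.7128
  solve Keq expr → x = -3.7481e-04; check Q = 0.02558
Then remove 0.004286 M of B.
Step 3:
                    L           G           B           E
  Initial      0.1064      0.1515    0.008276      0.7128
  Change    -0.002503   -0.003754    0.003754    0.002503
  Equil        0.1039      0.1478     0.01203      0.7153
  solve Keq expr → x = 0.001251; check Q = 0.02558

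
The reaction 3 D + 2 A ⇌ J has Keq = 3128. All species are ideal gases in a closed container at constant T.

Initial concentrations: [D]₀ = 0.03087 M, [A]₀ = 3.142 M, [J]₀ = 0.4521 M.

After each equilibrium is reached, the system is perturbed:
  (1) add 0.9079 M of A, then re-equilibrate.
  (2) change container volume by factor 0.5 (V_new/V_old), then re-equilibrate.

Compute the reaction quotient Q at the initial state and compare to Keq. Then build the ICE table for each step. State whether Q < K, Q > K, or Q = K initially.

Q₀ = 1557; Q < K (proceeds forward)

Q₀ = 1557 vs Keq = 3128 ⇒ Q<K, forward
Step 1:
                  D         A         J
  init      0.03087     3.142    0.4521
  Δ       -0.006346 -0.004231  0.002115
  eq        0.02452     3.138    0.4542
  solve Keq expr → x = 0.002115; check Q = 3128
Then add 0.9079 M of A.
Step 2:
                  D         A         J
  init      0.02452     4.046    0.4542
  Δ       -0.003794 -0.002529  0.001265
  eq        0.02073     4.043    0.4555
  solve Keq expr → x = 0.001265; check Q = 3128
Then change container volume by factor 0.5 (V_new/V_old).
Step 3:
                  D         A         J
  init      0.04146     8.086     0.911
  Δ        -0.02493  -0.01662  0.008311
  eq        0.01653      8.07    0.9193
  solve Keq expr → x = 0.008311; check Q = 3128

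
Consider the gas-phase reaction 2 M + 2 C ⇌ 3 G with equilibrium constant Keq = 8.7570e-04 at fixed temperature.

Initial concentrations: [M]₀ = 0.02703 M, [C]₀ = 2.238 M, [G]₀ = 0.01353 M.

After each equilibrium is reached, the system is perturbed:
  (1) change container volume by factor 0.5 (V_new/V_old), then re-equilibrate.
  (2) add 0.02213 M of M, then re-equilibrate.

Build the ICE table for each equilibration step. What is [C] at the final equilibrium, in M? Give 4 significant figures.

[C]_eq = 4.466 M

Q₀ = 6.7683e-04 vs Keq = 8.7570e-04 ⇒ Q<K, forward
Step 1:
                   M          C          G
  init       0.02703      2.238    0.01353
  Δ       -6.4893e-04 -6.4893e-04 9.7339e-04
  eq         0.02638      2.237     0.0145
  solve Keq expr → x = 3.2446e-04; check Q = 8.7570e-04
Then change container volume by factor 0.5 (V_new/V_old).
Step 2:
                   M          C          G
  init       0.05276      4.475    0.02901
  Δ        -0.003822  -0.003822   0.005733
  eq         0.04894      4.471    0.03474
  solve Keq expr → x = 0.001911; check Q = 8.7570e-04
Then add 0.02213 M of M.
Step 3:
                   M          C          G
  init       0.07107      4.471    0.03474
  Δ        -0.005084  -0.005084   0.007627
  eq         0.06599      4.466    0.04237
  solve Keq expr → x = 0.002542; check Q = 8.7570e-04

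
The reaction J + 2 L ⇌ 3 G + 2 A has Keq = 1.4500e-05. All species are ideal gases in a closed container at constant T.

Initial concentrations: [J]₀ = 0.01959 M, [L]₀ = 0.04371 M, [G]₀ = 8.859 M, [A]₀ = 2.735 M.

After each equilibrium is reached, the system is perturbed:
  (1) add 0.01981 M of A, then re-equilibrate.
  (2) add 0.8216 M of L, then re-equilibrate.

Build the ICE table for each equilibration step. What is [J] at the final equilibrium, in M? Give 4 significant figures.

[J]_eq = 1.396 M

Q₀ = 1.3895e+08 vs Keq = 1.4500e-05 ⇒ Q>K, reverse
Step 1:
                   J          L          G          A
  Initial    0.01959    0.04371      8.859      2.735
  Change       1.367      2.734     -4.101     -2.734
  Equil        1.386      2.778      4.758     0.0012
  solve Keq expr → x = -1.367; check Q = 1.4500e-05
Then add 0.01981 M of A.
Step 2:
                   J          L          G          A
  Initial      1.386      2.778      4.758    0.02101
  Change    0.009893    0.01979   -0.02968   -0.01979
  Equil        1.396      2.797      4.729   0.001224
  solve Keq expr → x = -0.009893; check Q = 1.4500e-05
Then add 0.8216 M of L.
Step 3:
                   J          L          G          A
  Initial      1.396      3.619      4.729   0.001224
  Change  -1.7950e-04 -3.5901e-04 5.3851e-04 3.5901e-04
  Equil        1.396      3.619      4.729   0.001583
  solve Keq expr → x = 1.7950e-04; check Q = 1.4500e-05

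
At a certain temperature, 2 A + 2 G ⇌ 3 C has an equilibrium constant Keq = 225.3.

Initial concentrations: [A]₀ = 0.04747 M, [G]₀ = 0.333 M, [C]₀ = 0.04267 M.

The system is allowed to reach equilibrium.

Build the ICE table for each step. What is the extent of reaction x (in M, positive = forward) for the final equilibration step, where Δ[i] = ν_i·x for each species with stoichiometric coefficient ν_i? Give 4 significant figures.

x = 0.02 M

Q₀ = 0.3109 vs Keq = 225.3 ⇒ Q<K, forward
Step 1:
                  A         G         C
  init      0.04747     0.333   0.04267
  Δ        -0.03999  -0.03999   0.05999
  eq       0.007479     0.293    0.1027
  solve Keq expr → x = 0.02; check Q = 225.3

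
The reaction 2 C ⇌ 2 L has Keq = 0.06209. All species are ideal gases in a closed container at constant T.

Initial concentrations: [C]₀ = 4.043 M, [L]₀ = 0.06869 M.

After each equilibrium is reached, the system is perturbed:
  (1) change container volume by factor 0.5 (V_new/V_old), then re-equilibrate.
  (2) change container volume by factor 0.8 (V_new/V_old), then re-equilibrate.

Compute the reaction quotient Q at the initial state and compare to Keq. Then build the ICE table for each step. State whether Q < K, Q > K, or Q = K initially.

Q₀ = 2.8866e-04 vs Keq = 0.06209 ⇒ Q<K, forward
Step 1:
                  C         L
  init        4.043   0.06869
  Δ         -0.7515    0.7515
  eq          3.292    0.8202
  solve Keq expr → x = 0.3757; check Q = 0.06209
Then change container volume by factor 0.5 (V_new/V_old).
Step 2:
                  C         L
  init        6.583      1.64
  Δ               0         0
  eq          6.583      1.64
  solve Keq expr → x = 0; check Q = 0.06209
Then change container volume by factor 0.8 (V_new/V_old).
Step 3:
                  C         L
  init        8.229      2.05
  Δ               0         0
  eq          8.229      2.05
  solve Keq expr → x = 0; check Q = 0.06209

Q₀ = 2.8866e-04; Q < K (proceeds forward)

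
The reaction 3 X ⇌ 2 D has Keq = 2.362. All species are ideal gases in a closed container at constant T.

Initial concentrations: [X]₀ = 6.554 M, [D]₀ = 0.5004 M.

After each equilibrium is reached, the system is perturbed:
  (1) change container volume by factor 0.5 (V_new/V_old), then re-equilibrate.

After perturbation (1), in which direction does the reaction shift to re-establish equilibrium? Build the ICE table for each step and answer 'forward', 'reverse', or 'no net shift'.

Q₀ = 8.8944e-04 vs Keq = 2.362 ⇒ Q<K, forward
Step 1:
                    X           D
  init          6.554      0.5004
  Δ            -4.765       3.177
  eq            1.789       3.677
  solve Keq expr → x = 1.588; check Q = 2.362
Then change container volume by factor 0.5 (V_new/V_old).
Step 2:
                    X           D
  init          3.578       7.354
  Δ           -0.6308      0.4206
  eq            2.947       7.775
  solve Keq expr → x = 0.2103; check Q = 2.362

Direction: forward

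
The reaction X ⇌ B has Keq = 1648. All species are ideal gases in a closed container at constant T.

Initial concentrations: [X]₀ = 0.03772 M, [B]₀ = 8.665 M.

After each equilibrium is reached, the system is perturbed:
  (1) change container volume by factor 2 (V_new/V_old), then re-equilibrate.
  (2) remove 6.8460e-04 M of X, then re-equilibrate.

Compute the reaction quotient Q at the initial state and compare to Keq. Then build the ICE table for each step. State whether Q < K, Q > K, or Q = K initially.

Q₀ = 229.7 vs Keq = 1648 ⇒ Q<K, forward
Step 1:
                  X         B
  I         0.03772     8.665
  C        -0.03244   0.03244
  E        0.005278     8.697
  solve Keq expr → x = 0.03244; check Q = 1648
Then change container volume by factor 2 (V_new/V_old).
Step 2:
                  X         B
  I        0.002639     4.349
  C               0         0
  E        0.002639     4.349
  solve Keq expr → x = 0; check Q = 1648
Then remove 6.8460e-04 M of X.
Step 3:
                  X         B
  I        0.001954     4.349
  C       6.8418e-04 -6.8418e-04
  E        0.002638     4.348
  solve Keq expr → x = -6.8418e-04; check Q = 1648

Q₀ = 229.7; Q < K (proceeds forward)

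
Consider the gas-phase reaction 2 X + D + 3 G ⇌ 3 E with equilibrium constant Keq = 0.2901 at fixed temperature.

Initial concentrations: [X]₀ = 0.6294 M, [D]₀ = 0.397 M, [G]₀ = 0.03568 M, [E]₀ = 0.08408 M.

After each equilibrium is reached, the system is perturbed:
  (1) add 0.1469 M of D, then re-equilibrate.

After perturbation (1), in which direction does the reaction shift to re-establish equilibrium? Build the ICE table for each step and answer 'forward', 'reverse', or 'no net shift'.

Direction: forward

Q₀ = 83.21 vs Keq = 0.2901 ⇒ Q>K, reverse
Step 1:
                  X         D         G         E
  init       0.6294     0.397   0.03568   0.08408
  Δ         0.03426   0.01713   0.05139  -0.05139
  eq         0.6637    0.4141   0.08707   0.03269
  solve Keq expr → x = -0.01713; check Q = 0.2901
Then add 0.1469 M of D.
Step 2:
                  X         D         G         E
  init       0.6637     0.561   0.08707   0.03269
  Δ       -0.001605 -8.0254e-04 -0.002408  0.002408
  eq         0.6621    0.5602   0.08466    0.0351
  solve Keq expr → x = 8.0254e-04; check Q = 0.2901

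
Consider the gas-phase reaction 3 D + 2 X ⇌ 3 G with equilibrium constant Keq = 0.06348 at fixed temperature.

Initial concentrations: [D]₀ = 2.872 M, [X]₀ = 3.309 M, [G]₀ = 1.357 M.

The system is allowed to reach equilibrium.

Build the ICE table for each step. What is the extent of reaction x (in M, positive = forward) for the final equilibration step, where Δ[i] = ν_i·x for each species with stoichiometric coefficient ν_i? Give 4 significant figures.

Q₀ = 0.009634 vs Keq = 0.06348 ⇒ Q<K, forward
Step 1:
                    D           X           G
  I             2.872       3.309       1.357
  C           -0.5476     -0.3651      0.5476
  E             2.324       2.944       1.905
  solve Keq expr → x = 0.1825; check Q = 0.06348

x = 0.1825 M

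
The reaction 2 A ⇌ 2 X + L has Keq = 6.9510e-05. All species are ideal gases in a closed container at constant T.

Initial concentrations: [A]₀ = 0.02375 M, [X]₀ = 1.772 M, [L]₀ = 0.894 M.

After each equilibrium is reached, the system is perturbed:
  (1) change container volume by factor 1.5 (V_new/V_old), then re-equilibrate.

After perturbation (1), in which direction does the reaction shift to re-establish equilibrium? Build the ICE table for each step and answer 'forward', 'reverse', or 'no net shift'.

Direction: forward

Q₀ = 4977 vs Keq = 6.9510e-05 ⇒ Q>K, reverse
Step 1:
                   A          X          L
  Initial    0.02375      1.772      0.894
  Change       1.702     -1.702    -0.8512
  Equil        1.726    0.06957    0.04279
  solve Keq expr → x = -0.8512; check Q = 6.9510e-05
Then change container volume by factor 1.5 (V_new/V_old).
Step 2:
                   A          X          L
  Initial      1.151    0.04638    0.02852
  Change   -0.006935   0.006935   0.003467
  Equil        1.144    0.05332    0.03199
  solve Keq expr → x = 0.003467; check Q = 6.9510e-05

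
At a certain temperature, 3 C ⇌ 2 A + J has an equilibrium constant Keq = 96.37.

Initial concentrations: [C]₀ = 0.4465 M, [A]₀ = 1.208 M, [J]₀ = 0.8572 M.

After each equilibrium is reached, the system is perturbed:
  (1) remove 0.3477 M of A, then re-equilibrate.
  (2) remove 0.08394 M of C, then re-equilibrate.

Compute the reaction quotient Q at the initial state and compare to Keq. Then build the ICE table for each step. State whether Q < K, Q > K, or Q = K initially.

Q₀ = 14.05; Q < K (proceeds forward)

Q₀ = 14.05 vs Keq = 96.37 ⇒ Q<K, forward
Step 1:
                    C           A           J
  init         0.4465       1.208      0.8572
  Δ           -0.1894      0.1262     0.06312
  eq           0.2571       1.334      0.9203
  solve Keq expr → x = 0.06312; check Q = 96.37
Then remove 0.3477 M of A.
Step 2:
                    C           A           J
  init         0.2571      0.9865      0.9203
  Δ          -0.04186      0.0279     0.01395
  eq           0.2153       1.014      0.9343
  solve Keq expr → x = 0.01395; check Q = 96.37
Then remove 0.08394 M of C.
Step 3:
                    C           A           J
  init         0.1313       1.014      0.9343
  Δ           0.07494    -0.04996    -0.02498
  eq           0.2063      0.9645      0.9093
  solve Keq expr → x = -0.02498; check Q = 96.37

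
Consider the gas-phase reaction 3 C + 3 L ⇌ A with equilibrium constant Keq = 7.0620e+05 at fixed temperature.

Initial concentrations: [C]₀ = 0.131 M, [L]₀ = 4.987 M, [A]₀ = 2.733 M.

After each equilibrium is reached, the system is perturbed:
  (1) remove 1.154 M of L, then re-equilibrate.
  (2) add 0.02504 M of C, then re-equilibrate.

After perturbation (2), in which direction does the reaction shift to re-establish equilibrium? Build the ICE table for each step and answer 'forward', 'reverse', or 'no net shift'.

Q₀ = 9.802 vs Keq = 7.0620e+05 ⇒ Q<K, forward
Step 1:
                   C          L          A
  init         0.131      4.987      2.733
  Δ          -0.1278    -0.1278    0.04258
  eq        0.003248      4.859      2.776
  solve Keq expr → x = 0.04258; check Q = 7.0620e+05
Then remove 1.154 M of L.
Step 2:
                   C          L          A
  init      0.003248      3.705      2.776
  Δ          0.00101    0.00101 -3.3672e-04
  eq        0.004258      3.706      2.775
  solve Keq expr → x = -3.3672e-04; check Q = 7.0620e+05
Then add 0.02504 M of C.
Step 3:
                   C          L          A
  init        0.0293      3.706      2.775
  Δ         -0.02501   -0.02501   0.008336
  eq        0.004291      3.681      2.784
  solve Keq expr → x = 0.008336; check Q = 7.0620e+05

Direction: forward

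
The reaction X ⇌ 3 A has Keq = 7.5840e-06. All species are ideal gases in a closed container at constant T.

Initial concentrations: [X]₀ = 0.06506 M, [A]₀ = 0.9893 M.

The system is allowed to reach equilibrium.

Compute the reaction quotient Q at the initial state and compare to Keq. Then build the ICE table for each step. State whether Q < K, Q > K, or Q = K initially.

Q₀ = 14.88 vs Keq = 7.5840e-06 ⇒ Q>K, reverse
Step 1:
                   X          A
  init       0.06506     0.9893
  Δ            0.325    -0.9749
  eq            0.39    0.01435
  solve Keq expr → x = -0.325; check Q = 7.5840e-06

Q₀ = 14.88; Q > K (proceeds reverse)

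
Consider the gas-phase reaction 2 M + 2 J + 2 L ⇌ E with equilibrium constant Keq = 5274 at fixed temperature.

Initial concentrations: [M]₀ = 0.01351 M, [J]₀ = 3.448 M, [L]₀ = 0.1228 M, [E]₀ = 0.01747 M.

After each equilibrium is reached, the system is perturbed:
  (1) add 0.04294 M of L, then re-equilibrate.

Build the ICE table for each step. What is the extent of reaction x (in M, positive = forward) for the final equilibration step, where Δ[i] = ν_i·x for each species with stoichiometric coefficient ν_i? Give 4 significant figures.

x = 6.5730e-04 M

Q₀ = 533.9 vs Keq = 5274 ⇒ Q<K, forward
Step 1:
                   M          J          L          E
  I          0.01351      3.448     0.1228    0.01747
  C        -0.008363  -0.008363  -0.008363   0.004181
  E         0.005147       3.44     0.1144    0.02165
  solve Keq expr → x = 0.004181; check Q = 5274
Then add 0.04294 M of L.
Step 2:
                   M          J          L          E
  I         0.005147       3.44     0.1574    0.02165
  C        -0.001315  -0.001315  -0.001315 6.5730e-04
  E         0.003833      3.438     0.1561    0.02231
  solve Keq expr → x = 6.5730e-04; check Q = 5274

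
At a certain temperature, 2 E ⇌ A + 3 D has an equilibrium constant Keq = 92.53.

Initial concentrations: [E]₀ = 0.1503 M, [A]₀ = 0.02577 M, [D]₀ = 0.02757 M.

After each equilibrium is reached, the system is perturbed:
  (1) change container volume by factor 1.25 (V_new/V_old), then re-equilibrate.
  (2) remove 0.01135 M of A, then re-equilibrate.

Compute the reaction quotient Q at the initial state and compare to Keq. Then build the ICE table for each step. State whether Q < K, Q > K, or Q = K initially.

Q₀ = 2.3906e-05; Q < K (proceeds forward)

Q₀ = 2.3906e-05 vs Keq = 92.53 ⇒ Q<K, forward
Step 1:
                   E          A          D
  Initial     0.1503    0.02577    0.02757
  Change     -0.1463    0.07314     0.2194
  Equil     0.004014    0.09891      0.247
  solve Keq expr → x = 0.07314; check Q = 92.53
Then change container volume by factor 1.25 (V_new/V_old).
Step 2:
                   E          A          D
  Initial   0.003211    0.07913     0.1976
  Change  -6.1899e-04 3.0950e-04 9.2849e-04
  Equil     0.002592    0.07944     0.1985
  solve Keq expr → x = 3.0950e-04; check Q = 92.53
Then remove 0.01135 M of A.
Step 3:
                   E          A          D
  Initial   0.002592    0.06809     0.1985
  Change  -1.8560e-04 9.2801e-05 2.7840e-04
  Equil     0.002406    0.06818     0.1988
  solve Keq expr → x = 9.2801e-05; check Q = 92.53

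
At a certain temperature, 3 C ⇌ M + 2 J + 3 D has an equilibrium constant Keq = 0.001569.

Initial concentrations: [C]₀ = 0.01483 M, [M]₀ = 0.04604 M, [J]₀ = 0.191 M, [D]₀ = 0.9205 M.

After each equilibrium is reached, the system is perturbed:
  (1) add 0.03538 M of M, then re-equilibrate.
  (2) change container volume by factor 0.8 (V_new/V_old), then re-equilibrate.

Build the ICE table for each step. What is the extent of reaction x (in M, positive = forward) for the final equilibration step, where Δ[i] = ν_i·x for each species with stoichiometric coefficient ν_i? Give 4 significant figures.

x = -0.003972 M

Q₀ = 401.7 vs Keq = 0.001569 ⇒ Q>K, reverse
Step 1:
                  C         M         J         D
  I         0.01483   0.04604     0.191    0.9205
  C          0.1349  -0.04498  -0.08995   -0.1349
  E          0.1498  0.001065     0.101    0.7856
  solve Keq expr → x = -0.04498; check Q = 0.001569
Then add 0.03538 M of M.
Step 2:
                  C         M         J         D
  I          0.1498   0.03644     0.101    0.7856
  C         0.06762  -0.02254  -0.04508  -0.06762
  E          0.2174    0.0139   0.05597     0.718
  solve Keq expr → x = -0.02254; check Q = 0.001569
Then change container volume by factor 0.8 (V_new/V_old).
Step 3:
                  C         M         J         D
  I          0.2717   0.01738   0.06996    0.8974
  C         0.01192 -0.003972 -0.007944  -0.01192
  E          0.2836   0.01341   0.06201    0.8855
  solve Keq expr → x = -0.003972; check Q = 0.001569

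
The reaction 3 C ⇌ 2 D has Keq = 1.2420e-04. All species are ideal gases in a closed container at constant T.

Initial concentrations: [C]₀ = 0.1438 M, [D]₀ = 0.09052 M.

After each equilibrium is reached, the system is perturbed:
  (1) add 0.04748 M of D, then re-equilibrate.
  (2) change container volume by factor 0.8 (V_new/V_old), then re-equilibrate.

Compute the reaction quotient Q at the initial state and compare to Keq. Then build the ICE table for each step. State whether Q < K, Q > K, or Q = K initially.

Q₀ = 2.756 vs Keq = 1.2420e-04 ⇒ Q>K, reverse
Step 1:
                  C         D
  init       0.1438   0.09052
  Δ          0.1333  -0.08889
  eq         0.2771  0.001626
  solve Keq expr → x = -0.04445; check Q = 1.2420e-04
Then add 0.04748 M of D.
Step 2:
                  C         D
  init       0.2771   0.04911
  Δ         0.07024  -0.04682
  eq         0.3474  0.002282
  solve Keq expr → x = -0.02341; check Q = 1.2420e-04
Then change container volume by factor 0.8 (V_new/V_old).
Step 3:
                  C         D
  init       0.4342  0.002852
  Δ       -4.9677e-04 3.3118e-04
  eq         0.4337  0.003183
  solve Keq expr → x = 1.6559e-04; check Q = 1.2420e-04

Q₀ = 2.756; Q > K (proceeds reverse)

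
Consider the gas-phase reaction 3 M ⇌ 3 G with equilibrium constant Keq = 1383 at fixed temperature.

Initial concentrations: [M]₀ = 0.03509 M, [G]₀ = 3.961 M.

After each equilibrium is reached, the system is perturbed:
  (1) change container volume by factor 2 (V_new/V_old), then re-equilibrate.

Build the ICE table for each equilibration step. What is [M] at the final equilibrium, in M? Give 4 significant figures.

Q₀ = 1.4383e+06 vs Keq = 1383 ⇒ Q>K, reverse
Step 1:
                    M           G
  Initial     0.03509       3.961
  Change        0.294      -0.294
  Equil        0.3291       3.667
  solve Keq expr → x = -0.09801; check Q = 1383
Then change container volume by factor 2 (V_new/V_old).
Step 2:
                    M           G
  Initial      0.1646       1.833
  Change            0           0
  Equil        0.1646       1.833
  solve Keq expr → x = 0; check Q = 1383

[M]_eq = 0.1646 M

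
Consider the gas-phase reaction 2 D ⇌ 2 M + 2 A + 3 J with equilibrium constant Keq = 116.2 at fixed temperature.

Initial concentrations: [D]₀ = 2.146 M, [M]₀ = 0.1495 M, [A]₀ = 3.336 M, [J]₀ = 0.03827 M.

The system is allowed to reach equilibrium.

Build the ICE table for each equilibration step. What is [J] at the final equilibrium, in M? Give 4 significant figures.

Q₀ = 3.0273e-06 vs Keq = 116.2 ⇒ Q<K, forward
Step 1:
                    D           M           A           J
  init          2.146      0.1495       3.336     0.03827
  Δ            -1.077       1.077       1.077       1.616
  eq            1.069       1.227       4.413       1.654
  solve Keq expr → x = 0.5387; check Q = 116.2

[J]_eq = 1.654 M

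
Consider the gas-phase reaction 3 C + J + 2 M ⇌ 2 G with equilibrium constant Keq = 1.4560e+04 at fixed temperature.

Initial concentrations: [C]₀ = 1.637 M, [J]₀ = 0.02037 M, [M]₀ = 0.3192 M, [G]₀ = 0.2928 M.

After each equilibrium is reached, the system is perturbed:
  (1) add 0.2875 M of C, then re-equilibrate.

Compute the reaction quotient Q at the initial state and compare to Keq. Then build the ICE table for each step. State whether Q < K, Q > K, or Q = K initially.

Q₀ = 9.416; Q < K (proceeds forward)

Q₀ = 9.416 vs Keq = 1.4560e+04 ⇒ Q<K, forward
Step 1:
                    C           J           M           G
  I             1.637     0.02037      0.3192      0.2928
  C          -0.06103    -0.02034    -0.04069     0.04069
  E             1.576  2.5158e-05      0.2785      0.3335
  solve Keq expr → x = 0.02034; check Q = 1.4560e+04
Then add 0.2875 M of C.
Step 2:
                    C           J           M           G
  I             1.863  2.5158e-05      0.2785      0.3335
  C       -2.9807e-05 -9.9356e-06 -1.9871e-05  1.9871e-05
  E             1.863  1.5223e-05      0.2785      0.3335
  solve Keq expr → x = 9.9356e-06; check Q = 1.4560e+04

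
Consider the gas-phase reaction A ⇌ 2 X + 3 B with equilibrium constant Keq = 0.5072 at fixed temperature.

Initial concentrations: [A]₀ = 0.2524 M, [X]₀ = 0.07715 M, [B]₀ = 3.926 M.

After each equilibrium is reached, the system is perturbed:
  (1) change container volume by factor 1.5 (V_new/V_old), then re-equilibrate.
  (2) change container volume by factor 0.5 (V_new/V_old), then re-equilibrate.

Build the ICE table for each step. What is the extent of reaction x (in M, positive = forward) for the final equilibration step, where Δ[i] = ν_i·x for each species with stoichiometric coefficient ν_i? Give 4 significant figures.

x = -0.04796 M

Q₀ = 1.427 vs Keq = 0.5072 ⇒ Q>K, reverse
Step 1:
                   A          X          B
  Initial     0.2524    0.07715      3.926
  Change     0.01453   -0.02905   -0.04358
  Equil       0.2669     0.0481      3.882
  solve Keq expr → x = -0.01453; check Q = 0.5072
Then change container volume by factor 1.5 (V_new/V_old).
Step 2:
                   A          X          B
  Initial      0.178    0.03207      2.588
  Change    -0.01725    0.03449    0.05174
  Equil       0.1607    0.06656       2.64
  solve Keq expr → x = 0.01725; check Q = 0.5072
Then change container volume by factor 0.5 (V_new/V_old).
Step 3:
                   A          X          B
  Initial     0.3214     0.1331       5.28
  Change     0.04796   -0.09593    -0.1439
  Equil       0.3694    0.03718      5.136
  solve Keq expr → x = -0.04796; check Q = 0.5072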